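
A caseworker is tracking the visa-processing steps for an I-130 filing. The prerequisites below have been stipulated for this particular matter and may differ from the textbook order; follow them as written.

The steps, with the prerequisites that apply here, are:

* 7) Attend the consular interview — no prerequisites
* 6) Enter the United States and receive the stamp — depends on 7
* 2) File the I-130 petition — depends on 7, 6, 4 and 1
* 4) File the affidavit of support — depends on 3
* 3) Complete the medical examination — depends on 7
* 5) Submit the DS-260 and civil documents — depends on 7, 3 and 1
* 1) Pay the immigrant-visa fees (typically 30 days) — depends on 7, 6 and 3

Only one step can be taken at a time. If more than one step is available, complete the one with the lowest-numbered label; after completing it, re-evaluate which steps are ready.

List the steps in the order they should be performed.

7 3 4 6 1 2 5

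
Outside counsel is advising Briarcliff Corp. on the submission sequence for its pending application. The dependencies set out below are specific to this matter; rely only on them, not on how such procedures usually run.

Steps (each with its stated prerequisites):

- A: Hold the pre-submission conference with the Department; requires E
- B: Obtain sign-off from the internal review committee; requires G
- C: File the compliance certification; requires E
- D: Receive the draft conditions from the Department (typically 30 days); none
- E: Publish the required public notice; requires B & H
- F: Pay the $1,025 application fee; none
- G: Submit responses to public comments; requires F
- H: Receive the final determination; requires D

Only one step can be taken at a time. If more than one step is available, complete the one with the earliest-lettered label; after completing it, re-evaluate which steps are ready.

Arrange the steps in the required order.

D and F have no prerequisites; D has the earlier label, so D is first.
H now also ready, so the ready set is {F, H}; F has the earlier label → F.
G and H are both available; G has the earlier label → G.
B and H are both available; B has the earlier label → B.
That leaves H as the only ready step → H.
Next only E has its prerequisites met → E.
A and C are both available; A has the earlier label → A.
Next only C has its prerequisites met → C.

D → F → G → B → H → E → A → C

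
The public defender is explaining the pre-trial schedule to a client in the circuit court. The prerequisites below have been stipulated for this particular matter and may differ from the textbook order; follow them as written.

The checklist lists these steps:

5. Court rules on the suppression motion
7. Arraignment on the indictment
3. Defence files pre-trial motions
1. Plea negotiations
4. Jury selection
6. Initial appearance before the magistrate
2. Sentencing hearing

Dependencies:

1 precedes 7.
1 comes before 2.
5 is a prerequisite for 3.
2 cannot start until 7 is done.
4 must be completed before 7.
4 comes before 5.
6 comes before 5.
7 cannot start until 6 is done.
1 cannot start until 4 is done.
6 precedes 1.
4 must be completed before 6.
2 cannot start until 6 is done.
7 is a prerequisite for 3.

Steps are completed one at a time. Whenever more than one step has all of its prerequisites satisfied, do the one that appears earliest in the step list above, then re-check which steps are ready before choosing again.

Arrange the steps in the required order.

4 → 6 → 5 → 1 → 7 → 3 → 2

4 has no prerequisites → 4 first.
6 is the only step now ready → 6.
Now 5 and 1 have their prerequisites met. 5 is listed earlier, so 5 next.
1 is the only step now ready → 1.
7 needed 1, 4 and 6, now all done → 7.
Ready: 3 and 2. 3 is listed earlier → 3.
Next only 2 has its prerequisites met → 2.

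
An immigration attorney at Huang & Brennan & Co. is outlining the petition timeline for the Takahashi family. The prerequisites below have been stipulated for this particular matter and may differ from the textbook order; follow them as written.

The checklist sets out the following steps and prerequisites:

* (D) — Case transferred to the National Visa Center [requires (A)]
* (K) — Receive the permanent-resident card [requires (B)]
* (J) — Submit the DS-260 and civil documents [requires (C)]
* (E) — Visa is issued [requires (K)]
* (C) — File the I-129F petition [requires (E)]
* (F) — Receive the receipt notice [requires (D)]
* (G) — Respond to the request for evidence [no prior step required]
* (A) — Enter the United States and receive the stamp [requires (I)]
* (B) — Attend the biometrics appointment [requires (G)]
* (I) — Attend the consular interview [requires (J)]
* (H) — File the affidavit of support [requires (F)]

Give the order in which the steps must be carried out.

(G), (B), (K), (E), (C), (J), (I), (A), (D), (F), (H)

(G) has no prerequisites → (G) first.
(B) is the only step now ready → (B).
That leaves (K) as the only ready step → (K).
(E) is the only step now ready → (E).
(C) needed (E), now all done → (C).
(J) needed (C), now all done → (J).
Next only (I) has its prerequisites met → (I).
(A) needed (I), now all done → (A).
(D) needed (A), now all done → (D).
Next only (F) has its prerequisites met → (F).
(H) needed (F), now all done → (H).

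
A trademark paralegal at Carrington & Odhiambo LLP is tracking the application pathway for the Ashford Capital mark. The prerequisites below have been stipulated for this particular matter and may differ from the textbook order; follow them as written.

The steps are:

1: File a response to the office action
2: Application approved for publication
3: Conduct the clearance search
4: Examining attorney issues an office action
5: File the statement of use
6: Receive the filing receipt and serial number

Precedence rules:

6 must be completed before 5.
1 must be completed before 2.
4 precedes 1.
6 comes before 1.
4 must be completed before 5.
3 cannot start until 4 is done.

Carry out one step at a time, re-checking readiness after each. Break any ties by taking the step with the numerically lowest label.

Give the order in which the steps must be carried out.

4, 3, 6, 1, 2, 5

4 and 6 have no prerequisites; 4 has the earlier label, so 4 is first.
3 now also ready, so the ready set is {3, 6}; 3 has the earlier label → 3.
6 is the only step now ready → 6.
1 and 5 are both available; 1 has the earlier label → 1.
Now 2 and 5 have their prerequisites met. 2 has the earlier label, so 2 next.
5 needed 4 and 6, now all done → 5.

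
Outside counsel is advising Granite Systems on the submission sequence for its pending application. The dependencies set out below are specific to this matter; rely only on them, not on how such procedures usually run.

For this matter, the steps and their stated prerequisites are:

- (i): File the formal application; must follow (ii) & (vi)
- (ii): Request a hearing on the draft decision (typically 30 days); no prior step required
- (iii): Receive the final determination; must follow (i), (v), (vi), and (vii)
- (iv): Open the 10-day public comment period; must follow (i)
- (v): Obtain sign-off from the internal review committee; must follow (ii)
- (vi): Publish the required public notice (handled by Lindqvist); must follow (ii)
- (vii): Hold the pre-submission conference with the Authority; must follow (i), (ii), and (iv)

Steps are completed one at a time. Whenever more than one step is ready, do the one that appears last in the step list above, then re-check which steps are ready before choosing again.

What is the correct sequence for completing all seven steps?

(ii) → (vi) → (v) → (i) → (iv) → (vii) → (iii)

(ii) has no prerequisites → (ii) first.
Now (vi) and (v) have their prerequisites met. (vi) is listed later, so (vi) next.
(v) and (i) are both available; (v) is listed later → (v).
Next only (i) has its prerequisites met → (i).
(iv) is the only step now ready → (iv).
(vii) is the only step now ready → (vii).
(iii) is the only step now ready → (iii).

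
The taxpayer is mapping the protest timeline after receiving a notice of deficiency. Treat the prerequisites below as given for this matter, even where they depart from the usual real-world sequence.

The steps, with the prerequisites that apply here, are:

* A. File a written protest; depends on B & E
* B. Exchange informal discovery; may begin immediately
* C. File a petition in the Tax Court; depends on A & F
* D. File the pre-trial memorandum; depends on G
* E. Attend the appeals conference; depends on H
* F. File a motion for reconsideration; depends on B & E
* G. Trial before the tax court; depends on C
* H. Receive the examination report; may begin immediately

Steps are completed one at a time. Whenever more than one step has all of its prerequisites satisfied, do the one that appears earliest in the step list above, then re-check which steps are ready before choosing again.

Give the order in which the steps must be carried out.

B, H, E, A, F, C, G, D

Nothing is required for B and H. B is listed earlier → B first.
H is the only step now ready → H.
E needed H, now all done → E.
A and F are both available; A is listed earlier → A.
F needed B and E, now all done → F.
C is the only step now ready → C.
That leaves G as the only ready step → G.
D needed G, now all done → D.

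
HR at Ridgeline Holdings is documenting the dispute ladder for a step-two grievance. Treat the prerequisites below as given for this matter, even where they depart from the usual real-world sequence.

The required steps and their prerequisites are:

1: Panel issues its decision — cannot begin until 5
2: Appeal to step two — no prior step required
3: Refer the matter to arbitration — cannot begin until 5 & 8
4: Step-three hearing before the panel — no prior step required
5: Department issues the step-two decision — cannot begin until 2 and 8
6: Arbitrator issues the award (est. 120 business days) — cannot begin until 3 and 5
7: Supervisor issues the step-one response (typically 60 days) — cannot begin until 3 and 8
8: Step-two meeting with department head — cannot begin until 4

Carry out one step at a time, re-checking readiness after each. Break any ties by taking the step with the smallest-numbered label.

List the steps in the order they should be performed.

Nothing is required for 2 and 4. 2 has the earlier label → 2 first.
That leaves 4 as the only ready step → 4.
Next only 8 has its prerequisites met → 8.
5 is the only step now ready → 5.
Now 1 and 3 have their prerequisites met. 1 has the earlier label, so 1 next.
Next only 3 has its prerequisites met → 3.
Ready: 6 and 7. 6 has the earlier label → 6.
7 needed 3 and 8, now all done → 7.

2, 4, 8, 5, 1, 3, 6, 7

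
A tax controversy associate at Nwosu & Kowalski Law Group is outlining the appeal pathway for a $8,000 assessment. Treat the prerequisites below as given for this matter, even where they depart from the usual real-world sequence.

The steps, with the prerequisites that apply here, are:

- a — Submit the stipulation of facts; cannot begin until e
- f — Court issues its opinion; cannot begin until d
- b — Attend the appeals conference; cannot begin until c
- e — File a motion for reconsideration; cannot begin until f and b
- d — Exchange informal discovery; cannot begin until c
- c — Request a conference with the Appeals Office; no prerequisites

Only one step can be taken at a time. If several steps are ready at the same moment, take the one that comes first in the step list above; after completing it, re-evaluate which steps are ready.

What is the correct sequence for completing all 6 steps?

c has no prerequisites → c first.
b and d are both available; b is listed earlier → b.
d needed c, now all done → d.
f needed d, now all done → f.
e needed f and b, now all done → e.
a needed e, now all done → a.

c, b, d, f, e, a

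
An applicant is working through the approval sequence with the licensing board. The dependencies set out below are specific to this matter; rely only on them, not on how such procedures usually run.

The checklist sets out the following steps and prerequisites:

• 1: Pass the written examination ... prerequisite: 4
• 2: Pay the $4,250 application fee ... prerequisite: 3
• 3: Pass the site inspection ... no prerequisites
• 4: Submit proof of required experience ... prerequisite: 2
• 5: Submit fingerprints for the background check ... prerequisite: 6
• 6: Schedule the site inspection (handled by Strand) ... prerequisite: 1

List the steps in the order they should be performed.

3 2 4 1 6 5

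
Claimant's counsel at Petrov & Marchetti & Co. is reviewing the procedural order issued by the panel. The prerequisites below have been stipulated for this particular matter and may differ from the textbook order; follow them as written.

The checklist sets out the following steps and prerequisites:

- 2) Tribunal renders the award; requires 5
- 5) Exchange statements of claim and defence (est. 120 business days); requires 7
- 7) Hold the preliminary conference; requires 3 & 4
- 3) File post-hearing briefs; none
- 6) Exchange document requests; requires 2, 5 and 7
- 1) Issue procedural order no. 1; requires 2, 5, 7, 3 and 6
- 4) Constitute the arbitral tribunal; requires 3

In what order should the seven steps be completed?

3, 4, 7, 5, 2, 6, 1

3 is the only step with nothing outstanding, so it goes first.
4 needed 3, now all done → 4.
That leaves 7 as the only ready step → 7.
5 needed 7, now all done → 5.
2 needed 5, now all done → 2.
6 needed 2, 5 and 7, now all done → 6.
Next only 1 has its prerequisites met → 1.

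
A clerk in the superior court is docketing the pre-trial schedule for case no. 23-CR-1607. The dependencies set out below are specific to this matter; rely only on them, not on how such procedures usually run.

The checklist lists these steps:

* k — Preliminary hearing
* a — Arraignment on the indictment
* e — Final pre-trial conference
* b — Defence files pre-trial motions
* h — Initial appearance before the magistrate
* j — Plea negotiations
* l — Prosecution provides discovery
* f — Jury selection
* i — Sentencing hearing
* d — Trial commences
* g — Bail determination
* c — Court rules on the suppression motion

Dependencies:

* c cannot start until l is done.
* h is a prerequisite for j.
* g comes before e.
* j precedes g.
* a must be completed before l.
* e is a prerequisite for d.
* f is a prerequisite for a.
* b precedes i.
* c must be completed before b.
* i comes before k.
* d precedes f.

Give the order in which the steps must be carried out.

h → j → g → e → d → f → a → l → c → b → i → k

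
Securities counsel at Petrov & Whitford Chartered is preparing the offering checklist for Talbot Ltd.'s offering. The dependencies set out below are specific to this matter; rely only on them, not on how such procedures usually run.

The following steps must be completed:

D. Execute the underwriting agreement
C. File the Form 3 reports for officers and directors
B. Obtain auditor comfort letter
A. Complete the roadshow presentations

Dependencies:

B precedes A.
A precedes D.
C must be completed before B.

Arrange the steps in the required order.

C, B, A, D

Only C has no prerequisites, so it is first.
B is the only step now ready → B.
A needed B, now all done → A.
Next only D has its prerequisites met → D.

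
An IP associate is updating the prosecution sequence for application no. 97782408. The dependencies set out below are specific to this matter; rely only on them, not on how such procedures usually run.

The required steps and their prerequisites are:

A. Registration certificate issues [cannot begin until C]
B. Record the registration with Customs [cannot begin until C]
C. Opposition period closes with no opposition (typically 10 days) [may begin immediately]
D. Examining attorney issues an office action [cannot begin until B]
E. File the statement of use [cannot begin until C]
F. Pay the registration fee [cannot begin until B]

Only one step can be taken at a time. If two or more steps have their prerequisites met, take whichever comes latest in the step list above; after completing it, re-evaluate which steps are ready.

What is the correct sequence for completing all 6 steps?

C → E → B → F → D → A

C has no prerequisites → C first.
Now E, B and A have their prerequisites met. E is listed later, so E next.
B and A are both available; B is listed later → B.
F and D now also ready, so the ready set is {F, D, A}; F is listed later → F.
D and A are both available; D is listed later → D.
A needed C, now all done → A.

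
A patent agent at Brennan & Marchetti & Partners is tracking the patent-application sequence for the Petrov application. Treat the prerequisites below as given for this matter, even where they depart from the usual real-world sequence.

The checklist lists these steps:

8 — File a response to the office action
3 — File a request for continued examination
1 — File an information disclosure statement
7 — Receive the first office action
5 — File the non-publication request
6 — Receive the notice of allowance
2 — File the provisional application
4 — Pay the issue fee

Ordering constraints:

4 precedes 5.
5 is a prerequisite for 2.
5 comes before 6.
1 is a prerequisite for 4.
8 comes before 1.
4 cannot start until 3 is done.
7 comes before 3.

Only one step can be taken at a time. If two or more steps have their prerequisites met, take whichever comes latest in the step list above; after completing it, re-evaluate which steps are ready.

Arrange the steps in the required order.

7 3 8 1 4 5 2 6

7 and 8 have no prerequisites; 7 is listed later, so 7 is first.
3 now also ready, so the ready set is {3, 8}; 3 is listed later → 3.
That leaves 8 as the only ready step → 8.
Next only 1 has its prerequisites met → 1.
4 is the only step now ready → 4.
Next only 5 has its prerequisites met → 5.
2 and 6 are both available; 2 is listed later → 2.
6 needed 5, now all done → 6.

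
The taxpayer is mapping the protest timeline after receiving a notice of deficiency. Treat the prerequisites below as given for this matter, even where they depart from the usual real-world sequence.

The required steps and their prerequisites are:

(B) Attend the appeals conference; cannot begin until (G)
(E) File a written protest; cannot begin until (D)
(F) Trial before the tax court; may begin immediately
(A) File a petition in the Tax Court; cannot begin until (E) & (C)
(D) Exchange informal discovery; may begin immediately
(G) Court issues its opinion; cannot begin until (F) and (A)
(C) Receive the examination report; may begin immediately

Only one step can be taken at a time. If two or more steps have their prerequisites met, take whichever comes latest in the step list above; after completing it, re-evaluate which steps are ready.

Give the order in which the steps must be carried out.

(C), (D), (F), (E), (A), (G), (B)

Nothing is required for (C), (D) and (F). (C) is listed later → (C) first.
(D) and (F) are both available; (D) is listed later → (D).
(E) now also ready, so the ready set is {(F), (E)}; (F) is listed later → (F).
(E) needed (D), now all done → (E).
Next only (A) has its prerequisites met → (A).
(G) needed (A) and (F), now all done → (G).
(B) needed (G), now all done → (B).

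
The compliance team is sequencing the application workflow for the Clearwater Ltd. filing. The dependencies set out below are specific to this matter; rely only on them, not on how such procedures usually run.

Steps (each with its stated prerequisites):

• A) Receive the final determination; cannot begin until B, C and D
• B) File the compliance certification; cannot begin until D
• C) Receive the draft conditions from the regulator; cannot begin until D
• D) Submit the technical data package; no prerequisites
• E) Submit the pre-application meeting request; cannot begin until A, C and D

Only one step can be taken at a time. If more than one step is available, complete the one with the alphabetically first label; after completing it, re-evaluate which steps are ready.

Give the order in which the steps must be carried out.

D, B, C, A, E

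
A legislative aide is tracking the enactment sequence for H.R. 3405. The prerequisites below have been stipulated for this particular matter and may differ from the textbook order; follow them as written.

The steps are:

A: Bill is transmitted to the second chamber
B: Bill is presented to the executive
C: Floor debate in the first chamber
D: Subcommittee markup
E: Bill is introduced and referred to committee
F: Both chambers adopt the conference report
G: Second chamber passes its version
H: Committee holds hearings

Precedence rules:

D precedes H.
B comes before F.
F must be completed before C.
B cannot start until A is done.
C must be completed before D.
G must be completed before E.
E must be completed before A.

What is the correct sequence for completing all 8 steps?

Only G has no prerequisites, so it is first.
E is the only step now ready → E.
Next only A has its prerequisites met → A.
B needed A, now all done → B.
That leaves F as the only ready step → F.
Next only C has its prerequisites met → C.
D needed C, now all done → D.
H is the only step now ready → H.

G E A B F C D H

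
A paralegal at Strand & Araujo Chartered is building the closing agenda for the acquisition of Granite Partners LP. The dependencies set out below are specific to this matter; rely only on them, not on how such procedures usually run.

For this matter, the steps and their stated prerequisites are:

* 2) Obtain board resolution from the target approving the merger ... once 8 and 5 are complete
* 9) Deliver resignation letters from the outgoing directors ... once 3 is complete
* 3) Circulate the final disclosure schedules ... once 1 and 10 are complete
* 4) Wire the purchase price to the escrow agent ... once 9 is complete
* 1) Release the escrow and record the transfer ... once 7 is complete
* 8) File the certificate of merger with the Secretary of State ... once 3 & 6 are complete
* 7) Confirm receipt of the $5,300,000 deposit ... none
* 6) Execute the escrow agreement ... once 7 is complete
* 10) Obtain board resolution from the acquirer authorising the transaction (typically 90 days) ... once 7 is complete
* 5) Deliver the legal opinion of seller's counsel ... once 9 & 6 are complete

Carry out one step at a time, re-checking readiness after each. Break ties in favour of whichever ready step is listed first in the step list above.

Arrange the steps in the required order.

7, 1, 6, 10, 3, 9, 4, 8, 5, 2

7 is the only step with nothing outstanding, so it goes first.
Ready: 1, 6 and 10. 1 is listed earlier → 1.
6 and 10 are both available; 6 is listed earlier → 6.
That leaves 10 as the only ready step → 10.
3 is the only step now ready → 3.
Now 9 and 8 have their prerequisites met. 9 is listed earlier, so 9 next.
Now 4, 8 and 5 have their prerequisites met. 4 is listed earlier, so 4 next.
Ready: 8 and 5. 8 is listed earlier → 8.
5 is the only step now ready → 5.
Next only 2 has its prerequisites met → 2.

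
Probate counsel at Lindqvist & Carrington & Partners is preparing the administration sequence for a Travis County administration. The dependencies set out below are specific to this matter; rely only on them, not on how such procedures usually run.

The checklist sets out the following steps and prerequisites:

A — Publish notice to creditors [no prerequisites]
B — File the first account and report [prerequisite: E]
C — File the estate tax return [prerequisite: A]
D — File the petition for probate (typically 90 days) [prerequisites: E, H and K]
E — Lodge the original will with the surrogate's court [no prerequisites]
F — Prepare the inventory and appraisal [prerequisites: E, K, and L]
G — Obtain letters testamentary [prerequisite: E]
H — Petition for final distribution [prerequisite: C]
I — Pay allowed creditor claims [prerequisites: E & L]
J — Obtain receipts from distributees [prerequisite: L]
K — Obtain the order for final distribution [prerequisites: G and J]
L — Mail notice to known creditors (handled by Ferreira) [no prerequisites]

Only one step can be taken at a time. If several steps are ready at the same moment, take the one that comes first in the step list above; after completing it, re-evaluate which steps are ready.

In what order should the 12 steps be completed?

A, C, E, B, G, H, L, I, J, K, D, F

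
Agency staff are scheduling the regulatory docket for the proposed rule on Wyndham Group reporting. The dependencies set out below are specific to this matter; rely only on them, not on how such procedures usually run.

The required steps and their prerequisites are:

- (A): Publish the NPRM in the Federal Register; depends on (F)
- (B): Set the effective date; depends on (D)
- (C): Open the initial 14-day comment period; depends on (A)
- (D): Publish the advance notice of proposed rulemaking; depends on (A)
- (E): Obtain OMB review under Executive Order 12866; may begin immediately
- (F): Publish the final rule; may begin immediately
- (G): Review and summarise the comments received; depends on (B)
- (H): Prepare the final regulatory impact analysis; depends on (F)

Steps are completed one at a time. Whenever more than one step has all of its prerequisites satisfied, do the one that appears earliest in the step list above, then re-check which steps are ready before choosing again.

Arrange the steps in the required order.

(E) (F) (A) (C) (D) (B) (G) (H)

Nothing is required for (E) and (F). (E) is listed earlier → (E) first.
(F) is the only step now ready → (F).
Ready: (A) and (H). (A) is listed earlier → (A).
Ready: (C), (D) and (H). (C) is listed earlier → (C).
(D) and (H) are both available; (D) is listed earlier → (D).
(B) and (H) are both available; (B) is listed earlier → (B).
(G) and (H) are both available; (G) is listed earlier → (G).
(H) needed (F), now all done → (H).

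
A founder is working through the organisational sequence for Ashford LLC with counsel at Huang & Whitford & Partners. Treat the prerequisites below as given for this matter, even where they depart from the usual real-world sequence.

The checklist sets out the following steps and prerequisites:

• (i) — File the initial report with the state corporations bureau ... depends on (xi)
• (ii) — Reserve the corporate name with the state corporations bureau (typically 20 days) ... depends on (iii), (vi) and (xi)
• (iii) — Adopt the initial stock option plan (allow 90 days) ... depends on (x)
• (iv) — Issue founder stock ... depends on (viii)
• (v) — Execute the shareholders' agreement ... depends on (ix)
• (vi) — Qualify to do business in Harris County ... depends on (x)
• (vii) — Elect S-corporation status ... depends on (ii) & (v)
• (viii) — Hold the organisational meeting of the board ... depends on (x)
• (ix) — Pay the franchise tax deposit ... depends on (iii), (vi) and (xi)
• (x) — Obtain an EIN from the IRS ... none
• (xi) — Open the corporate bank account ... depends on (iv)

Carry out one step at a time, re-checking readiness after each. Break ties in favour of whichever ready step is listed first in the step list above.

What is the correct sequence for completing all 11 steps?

(x) (iii) (vi) (viii) (iv) (xi) (i) (ii) (ix) (v) (vii)

Only (x) has no prerequisites, so it is first.
Now (iii), (vi) and (viii) have their prerequisites met. (iii) is listed earlier, so (iii) next.
Ready: (vi) and (viii). (vi) is listed earlier → (vi).
Next only (viii) has its prerequisites met → (viii).
That leaves (iv) as the only ready step → (iv).
(xi) needed (iv), now all done → (xi).
Ready: (i), (ii) and (ix). (i) is listed earlier → (i).
(ii) and (ix) are both available; (ii) is listed earlier → (ii).
That leaves (ix) as the only ready step → (ix).
Next only (v) has its prerequisites met → (v).
(vii) needed (ii) and (v), now all done → (vii).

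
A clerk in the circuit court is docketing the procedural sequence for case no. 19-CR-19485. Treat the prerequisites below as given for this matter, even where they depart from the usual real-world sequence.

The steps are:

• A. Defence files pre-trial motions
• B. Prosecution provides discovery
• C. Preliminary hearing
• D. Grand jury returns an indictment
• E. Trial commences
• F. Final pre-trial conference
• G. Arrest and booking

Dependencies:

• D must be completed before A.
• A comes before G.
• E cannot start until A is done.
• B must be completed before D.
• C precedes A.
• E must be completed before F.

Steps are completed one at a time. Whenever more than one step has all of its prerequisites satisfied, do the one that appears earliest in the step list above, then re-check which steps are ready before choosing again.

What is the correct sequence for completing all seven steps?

Nothing is required for B and C. B is listed earlier → B first.
C and D are both available; C is listed earlier → C.
D needed B, now all done → D.
Next only A has its prerequisites met → A.
Now E and G have their prerequisites met. E is listed earlier, so E next.
F now also ready, so the ready set is {F, G}; F is listed earlier → F.
Next only G has its prerequisites met → G.

B C D A E F G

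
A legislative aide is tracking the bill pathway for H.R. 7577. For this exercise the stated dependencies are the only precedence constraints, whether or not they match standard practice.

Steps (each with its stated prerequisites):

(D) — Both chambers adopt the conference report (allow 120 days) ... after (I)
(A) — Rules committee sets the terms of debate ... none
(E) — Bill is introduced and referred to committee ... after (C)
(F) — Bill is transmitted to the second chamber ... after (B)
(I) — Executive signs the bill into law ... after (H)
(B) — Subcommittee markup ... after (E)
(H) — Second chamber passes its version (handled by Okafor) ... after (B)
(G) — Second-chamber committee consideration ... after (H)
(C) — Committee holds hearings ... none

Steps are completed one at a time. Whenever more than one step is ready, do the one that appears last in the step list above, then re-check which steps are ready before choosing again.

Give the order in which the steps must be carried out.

Nothing is required for (C) and (A). (C) is listed later → (C) first.
(E) now also ready, so the ready set is {(E), (A)}; (E) is listed later → (E).
(B) and (A) are both available; (B) is listed later → (B).
(H) and (F) now also ready, so the ready set is {(H), (F), (A)}; (H) is listed later → (H).
Now (G), (I), (F) and (A) have their prerequisites met. (G) is listed later, so (G) next.
Ready: (I), (F) and (A). (I) is listed later → (I).
(F), (A) and (D) are all available; (F) is listed later → (F).
Now (A) and (D) have their prerequisites met. (A) is listed later, so (A) next.
(D) needed (I), now all done → (D).

(C), (E), (B), (H), (G), (I), (F), (A), (D)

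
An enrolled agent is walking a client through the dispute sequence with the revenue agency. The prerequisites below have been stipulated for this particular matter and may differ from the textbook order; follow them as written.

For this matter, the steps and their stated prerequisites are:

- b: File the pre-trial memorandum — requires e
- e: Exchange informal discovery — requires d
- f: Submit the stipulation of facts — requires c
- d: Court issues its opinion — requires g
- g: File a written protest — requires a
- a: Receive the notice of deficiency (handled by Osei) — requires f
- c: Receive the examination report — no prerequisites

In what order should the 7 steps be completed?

c has no prerequisites → c first.
f needed c, now all done → f.
a is the only step now ready → a.
g is the only step now ready → g.
That leaves d as the only ready step → d.
e needed d, now all done → e.
b needed e, now all done → b.

c, f, a, g, d, e, b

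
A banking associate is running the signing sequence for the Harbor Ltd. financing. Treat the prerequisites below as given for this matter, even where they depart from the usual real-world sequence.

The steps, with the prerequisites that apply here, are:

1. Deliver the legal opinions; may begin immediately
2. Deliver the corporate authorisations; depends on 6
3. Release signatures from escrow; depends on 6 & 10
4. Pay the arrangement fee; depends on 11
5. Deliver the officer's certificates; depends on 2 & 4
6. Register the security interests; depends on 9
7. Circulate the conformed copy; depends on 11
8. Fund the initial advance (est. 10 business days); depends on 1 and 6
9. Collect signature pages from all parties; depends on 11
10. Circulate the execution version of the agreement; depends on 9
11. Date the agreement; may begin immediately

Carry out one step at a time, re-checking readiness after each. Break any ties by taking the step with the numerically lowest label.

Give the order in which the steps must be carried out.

1 11 4 7 9 6 2 5 8 10 3

Nothing is required for 1 and 11. 1 has the earlier label → 1 first.
Next only 11 has its prerequisites met → 11.
Ready: 4, 7 and 9. 4 has the earlier label → 4.
7 and 9 are both available; 7 has the earlier label → 7.
9 needed 11, now all done → 9.
6 and 10 are both available; 6 has the earlier label → 6.
2 and 8 now also ready, so the ready set is {2, 8, 10}; 2 has the earlier label → 2.
5 now also ready, so the ready set is {5, 8, 10}; 5 has the earlier label → 5.
Ready: 8 and 10. 8 has the earlier label → 8.
That leaves 10 as the only ready step → 10.
3 is the only step now ready → 3.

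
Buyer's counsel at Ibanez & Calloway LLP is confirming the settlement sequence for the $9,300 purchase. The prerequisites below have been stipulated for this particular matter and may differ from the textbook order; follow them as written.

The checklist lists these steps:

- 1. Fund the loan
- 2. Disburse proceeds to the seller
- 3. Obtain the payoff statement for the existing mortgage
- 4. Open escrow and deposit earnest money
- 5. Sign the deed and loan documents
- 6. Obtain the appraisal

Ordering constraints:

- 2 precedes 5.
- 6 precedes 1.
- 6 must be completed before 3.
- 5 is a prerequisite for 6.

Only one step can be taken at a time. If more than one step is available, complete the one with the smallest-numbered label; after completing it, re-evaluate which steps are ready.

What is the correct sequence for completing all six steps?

2 and 4 have no prerequisites; 2 has the earlier label, so 2 is first.
5 now also ready, so the ready set is {4, 5}; 4 has the earlier label → 4.
5 is the only step now ready → 5.
6 needed 5, now all done → 6.
1 and 3 are both available; 1 has the earlier label → 1.
3 needed 6, now all done → 3.

2 4 5 6 1 3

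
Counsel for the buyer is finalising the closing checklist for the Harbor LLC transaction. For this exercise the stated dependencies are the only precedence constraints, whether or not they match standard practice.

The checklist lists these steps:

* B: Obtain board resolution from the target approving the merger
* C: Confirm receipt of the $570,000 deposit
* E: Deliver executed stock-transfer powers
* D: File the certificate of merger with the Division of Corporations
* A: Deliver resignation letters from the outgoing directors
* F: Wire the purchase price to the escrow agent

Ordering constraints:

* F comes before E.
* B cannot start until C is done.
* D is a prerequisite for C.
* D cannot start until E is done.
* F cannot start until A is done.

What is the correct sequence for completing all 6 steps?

A is the only step with nothing outstanding, so it goes first.
Next only F has its prerequisites met → F.
That leaves E as the only ready step → E.
D needed E, now all done → D.
C needed D, now all done → C.
Next only B has its prerequisites met → B.

A F E D C B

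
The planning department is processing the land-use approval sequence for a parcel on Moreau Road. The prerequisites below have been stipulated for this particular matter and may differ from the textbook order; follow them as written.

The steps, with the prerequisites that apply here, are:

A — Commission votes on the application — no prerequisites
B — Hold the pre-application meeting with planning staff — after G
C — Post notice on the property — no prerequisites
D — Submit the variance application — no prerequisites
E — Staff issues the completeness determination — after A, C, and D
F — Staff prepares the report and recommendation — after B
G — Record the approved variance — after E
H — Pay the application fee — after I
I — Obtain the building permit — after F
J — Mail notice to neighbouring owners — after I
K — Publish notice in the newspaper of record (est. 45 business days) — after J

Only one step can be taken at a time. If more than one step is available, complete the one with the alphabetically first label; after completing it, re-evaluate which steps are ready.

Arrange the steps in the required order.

A C D E G B F I H J K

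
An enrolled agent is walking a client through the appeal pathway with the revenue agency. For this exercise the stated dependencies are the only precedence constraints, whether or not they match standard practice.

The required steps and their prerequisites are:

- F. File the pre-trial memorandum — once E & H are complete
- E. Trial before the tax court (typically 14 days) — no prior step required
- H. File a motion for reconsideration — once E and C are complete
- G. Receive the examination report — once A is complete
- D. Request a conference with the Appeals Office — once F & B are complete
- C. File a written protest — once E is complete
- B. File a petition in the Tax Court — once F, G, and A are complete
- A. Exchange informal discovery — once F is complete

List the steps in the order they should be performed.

E is the only step with nothing outstanding, so it goes first.
C is the only step now ready → C.
Next only H has its prerequisites met → H.
That leaves F as the only ready step → F.
A needed F, now all done → A.
Next only G has its prerequisites met → G.
B needed F, G and A, now all done → B.
That leaves D as the only ready step → D.

E, C, H, F, A, G, B, D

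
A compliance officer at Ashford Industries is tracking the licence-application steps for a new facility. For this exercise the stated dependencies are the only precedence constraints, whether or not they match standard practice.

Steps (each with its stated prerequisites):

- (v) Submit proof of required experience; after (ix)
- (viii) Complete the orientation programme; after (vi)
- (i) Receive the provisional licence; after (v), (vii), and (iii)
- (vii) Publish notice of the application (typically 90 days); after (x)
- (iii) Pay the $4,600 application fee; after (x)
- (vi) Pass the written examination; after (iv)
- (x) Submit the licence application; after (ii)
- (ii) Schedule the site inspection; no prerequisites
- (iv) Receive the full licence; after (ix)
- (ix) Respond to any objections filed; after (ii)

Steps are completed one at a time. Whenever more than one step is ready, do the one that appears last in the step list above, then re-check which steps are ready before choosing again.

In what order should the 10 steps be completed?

(ii) → (ix) → (iv) → (x) → (vi) → (iii) → (vii) → (viii) → (v) → (i)

(ii) is the only step with nothing outstanding, so it goes first.
Ready: (ix) and (x). (ix) is listed later → (ix).
Ready: (iv), (x) and (v). (iv) is listed later → (iv).
(vi) now also ready, so the ready set is {(x), (vi), (v)}; (x) is listed later → (x).
(vi), (iii), (vii) and (v) are all available; (vi) is listed later → (vi).
Ready: (iii), (vii), (viii) and (v). (iii) is listed later → (iii).
Ready: (vii), (viii) and (v). (vii) is listed later → (vii).
Ready: (viii) and (v). (viii) is listed later → (viii).
(v) is the only step now ready → (v).
(i) needed (iii), (vii) and (v), now all done → (i).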